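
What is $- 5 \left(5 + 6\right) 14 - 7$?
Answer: $-777$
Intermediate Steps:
$- 5 \left(5 + 6\right) 14 - 7 = \left(-5\right) 11 \cdot 14 - 7 = \left(-55\right) 14 - 7 = -770 - 7 = -777$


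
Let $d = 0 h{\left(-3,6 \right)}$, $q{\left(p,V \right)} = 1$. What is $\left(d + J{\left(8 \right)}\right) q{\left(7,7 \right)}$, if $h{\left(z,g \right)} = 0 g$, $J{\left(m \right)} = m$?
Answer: $8$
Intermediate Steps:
$h{\left(z,g \right)} = 0$
$d = 0$ ($d = 0 \cdot 0 = 0$)
$\left(d + J{\left(8 \right)}\right) q{\left(7,7 \right)} = \left(0 + 8\right) 1 = 8 \cdot 1 = 8$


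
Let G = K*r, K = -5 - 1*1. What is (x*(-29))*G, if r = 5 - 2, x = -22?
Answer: -11484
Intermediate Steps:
r = 3
K = -6 (K = -5 - 1 = -6)
G = -18 (G = -6*3 = -18)
(x*(-29))*G = -22*(-29)*(-18) = 638*(-18) = -11484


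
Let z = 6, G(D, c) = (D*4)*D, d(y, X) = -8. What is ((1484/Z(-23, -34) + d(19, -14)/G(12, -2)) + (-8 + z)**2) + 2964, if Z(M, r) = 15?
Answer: 1104091/360 ≈ 3066.9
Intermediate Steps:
G(D, c) = 4*D**2 (G(D, c) = (4*D)*D = 4*D**2)
((1484/Z(-23, -34) + d(19, -14)/G(12, -2)) + (-8 + z)**2) + 2964 = ((1484/15 - 8/(4*12**2)) + (-8 + 6)**2) + 2964 = ((1484*(1/15) - 8/(4*144)) + (-2)**2) + 2964 = ((1484/15 - 8/576) + 4) + 2964 = ((1484/15 - 8*1/576) + 4) + 2964 = ((1484/15 - 1/72) + 4) + 2964 = (35611/360 + 4) + 2964 = 37051/360 + 2964 = 1104091/360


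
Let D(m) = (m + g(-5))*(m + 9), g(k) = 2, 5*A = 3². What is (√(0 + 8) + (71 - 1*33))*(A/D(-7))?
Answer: -171/25 - 9*√2/25 ≈ -7.3491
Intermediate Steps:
A = 9/5 (A = (⅕)*3² = (⅕)*9 = 9/5 ≈ 1.8000)
D(m) = (2 + m)*(9 + m) (D(m) = (m + 2)*(m + 9) = (2 + m)*(9 + m))
(√(0 + 8) + (71 - 1*33))*(A/D(-7)) = (√(0 + 8) + (71 - 1*33))*(9/(5*(18 + (-7)² + 11*(-7)))) = (√8 + (71 - 33))*(9/(5*(18 + 49 - 77))) = (2*√2 + 38)*((9/5)/(-10)) = (38 + 2*√2)*((9/5)*(-⅒)) = (38 + 2*√2)*(-9/50) = -171/25 - 9*√2/25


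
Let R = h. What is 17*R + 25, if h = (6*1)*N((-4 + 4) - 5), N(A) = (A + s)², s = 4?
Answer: 127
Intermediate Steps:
N(A) = (4 + A)² (N(A) = (A + 4)² = (4 + A)²)
h = 6 (h = (6*1)*(4 + ((-4 + 4) - 5))² = 6*(4 + (0 - 5))² = 6*(4 - 5)² = 6*(-1)² = 6*1 = 6)
R = 6
17*R + 25 = 17*6 + 25 = 102 + 25 = 127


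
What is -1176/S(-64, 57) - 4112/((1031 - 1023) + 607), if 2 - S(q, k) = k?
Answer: 99416/6765 ≈ 14.696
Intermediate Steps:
S(q, k) = 2 - k
-1176/S(-64, 57) - 4112/((1031 - 1023) + 607) = -1176/(2 - 1*57) - 4112/((1031 - 1023) + 607) = -1176/(2 - 57) - 4112/(8 + 607) = -1176/(-55) - 4112/615 = -1176*(-1/55) - 4112*1/615 = 1176/55 - 4112/615 = 99416/6765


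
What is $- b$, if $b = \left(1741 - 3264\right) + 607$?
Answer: $916$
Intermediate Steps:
$b = -916$ ($b = -1523 + 607 = -916$)
$- b = \left(-1\right) \left(-916\right) = 916$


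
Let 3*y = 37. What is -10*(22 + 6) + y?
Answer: -803/3 ≈ -267.67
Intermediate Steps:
y = 37/3 (y = (1/3)*37 = 37/3 ≈ 12.333)
-10*(22 + 6) + y = -10*(22 + 6) + 37/3 = -10*28 + 37/3 = -280 + 37/3 = -803/3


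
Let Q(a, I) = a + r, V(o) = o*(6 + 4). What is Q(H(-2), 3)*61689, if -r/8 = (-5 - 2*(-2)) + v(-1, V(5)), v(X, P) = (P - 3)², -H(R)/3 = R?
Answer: -1089304362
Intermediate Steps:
V(o) = 10*o (V(o) = o*10 = 10*o)
H(R) = -3*R
v(X, P) = (-3 + P)²
r = -17664 (r = -8*((-5 - 2*(-2)) + (-3 + 10*5)²) = -8*((-5 + 4) + (-3 + 50)²) = -8*(-1 + 47²) = -8*(-1 + 2209) = -8*2208 = -17664)
Q(a, I) = -17664 + a (Q(a, I) = a - 17664 = -17664 + a)
Q(H(-2), 3)*61689 = (-17664 - 3*(-2))*61689 = (-17664 + 6)*61689 = -17658*61689 = -1089304362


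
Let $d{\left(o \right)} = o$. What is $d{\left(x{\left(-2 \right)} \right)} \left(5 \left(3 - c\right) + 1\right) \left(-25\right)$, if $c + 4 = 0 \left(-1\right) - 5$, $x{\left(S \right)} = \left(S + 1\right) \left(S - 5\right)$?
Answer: $-10675$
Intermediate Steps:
$x{\left(S \right)} = \left(1 + S\right) \left(-5 + S\right)$
$c = -9$ ($c = -4 + \left(0 \left(-1\right) - 5\right) = -4 + \left(0 - 5\right) = -4 - 5 = -9$)
$d{\left(x{\left(-2 \right)} \right)} \left(5 \left(3 - c\right) + 1\right) \left(-25\right) = \left(-5 + \left(-2\right)^{2} - -8\right) \left(5 \left(3 - -9\right) + 1\right) \left(-25\right) = \left(-5 + 4 + 8\right) \left(5 \left(3 + 9\right) + 1\right) \left(-25\right) = 7 \left(5 \cdot 12 + 1\right) \left(-25\right) = 7 \left(60 + 1\right) \left(-25\right) = 7 \cdot 61 \left(-25\right) = 427 \left(-25\right) = -10675$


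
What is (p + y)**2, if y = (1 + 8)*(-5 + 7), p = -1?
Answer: 289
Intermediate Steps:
y = 18 (y = 9*2 = 18)
(p + y)**2 = (-1 + 18)**2 = 17**2 = 289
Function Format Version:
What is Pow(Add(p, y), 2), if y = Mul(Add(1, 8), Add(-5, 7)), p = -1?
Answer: 289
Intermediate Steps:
y = 18 (y = Mul(9, 2) = 18)
Pow(Add(p, y), 2) = Pow(Add(-1, 18), 2) = Pow(17, 2) = 289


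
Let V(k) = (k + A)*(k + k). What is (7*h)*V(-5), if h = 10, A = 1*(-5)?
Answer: 7000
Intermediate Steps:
A = -5
V(k) = 2*k*(-5 + k) (V(k) = (k - 5)*(k + k) = (-5 + k)*(2*k) = 2*k*(-5 + k))
(7*h)*V(-5) = (7*10)*(2*(-5)*(-5 - 5)) = 70*(2*(-5)*(-10)) = 70*100 = 7000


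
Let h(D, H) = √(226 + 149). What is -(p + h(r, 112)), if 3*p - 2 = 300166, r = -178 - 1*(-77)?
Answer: -100056 - 5*√15 ≈ -1.0008e+5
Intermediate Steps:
r = -101 (r = -178 + 77 = -101)
h(D, H) = 5*√15 (h(D, H) = √375 = 5*√15)
p = 100056 (p = ⅔ + (⅓)*300166 = ⅔ + 300166/3 = 100056)
-(p + h(r, 112)) = -(100056 + 5*√15) = -100056 - 5*√15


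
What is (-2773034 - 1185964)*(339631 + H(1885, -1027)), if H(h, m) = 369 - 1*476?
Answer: -1344174836952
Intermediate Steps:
H(h, m) = -107 (H(h, m) = 369 - 476 = -107)
(-2773034 - 1185964)*(339631 + H(1885, -1027)) = (-2773034 - 1185964)*(339631 - 107) = -3958998*339524 = -1344174836952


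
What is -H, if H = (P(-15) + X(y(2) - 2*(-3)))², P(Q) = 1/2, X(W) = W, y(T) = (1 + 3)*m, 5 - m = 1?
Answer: -2025/4 ≈ -506.25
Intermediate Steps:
m = 4 (m = 5 - 1*1 = 5 - 1 = 4)
y(T) = 16 (y(T) = (1 + 3)*4 = 4*4 = 16)
P(Q) = ½
H = 2025/4 (H = (½ + (16 - 2*(-3)))² = (½ + (16 + 6))² = (½ + 22)² = (45/2)² = 2025/4 ≈ 506.25)
-H = -1*2025/4 = -2025/4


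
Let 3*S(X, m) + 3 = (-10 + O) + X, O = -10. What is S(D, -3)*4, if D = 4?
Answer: -76/3 ≈ -25.333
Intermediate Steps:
S(X, m) = -23/3 + X/3 (S(X, m) = -1 + ((-10 - 10) + X)/3 = -1 + (-20 + X)/3 = -1 + (-20/3 + X/3) = -23/3 + X/3)
S(D, -3)*4 = (-23/3 + (1/3)*4)*4 = (-23/3 + 4/3)*4 = -19/3*4 = -76/3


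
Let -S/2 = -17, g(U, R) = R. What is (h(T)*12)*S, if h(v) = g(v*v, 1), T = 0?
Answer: 408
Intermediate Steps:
h(v) = 1
S = 34 (S = -2*(-17) = 34)
(h(T)*12)*S = (1*12)*34 = 12*34 = 408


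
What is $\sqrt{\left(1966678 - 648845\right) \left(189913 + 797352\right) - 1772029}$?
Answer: $2 \sqrt{325262156179} \approx 1.1406 \cdot 10^{6}$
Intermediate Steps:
$\sqrt{\left(1966678 - 648845\right) \left(189913 + 797352\right) - 1772029} = \sqrt{1317833 \cdot 987265 - 1772029} = \sqrt{1301050396745 - 1772029} = \sqrt{1301048624716} = 2 \sqrt{325262156179}$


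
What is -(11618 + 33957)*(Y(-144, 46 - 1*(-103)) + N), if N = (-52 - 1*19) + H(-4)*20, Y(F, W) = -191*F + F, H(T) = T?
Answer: -1240050175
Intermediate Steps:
Y(F, W) = -190*F
N = -151 (N = (-52 - 1*19) - 4*20 = (-52 - 19) - 80 = -71 - 80 = -151)
-(11618 + 33957)*(Y(-144, 46 - 1*(-103)) + N) = -(11618 + 33957)*(-190*(-144) - 151) = -45575*(27360 - 151) = -45575*27209 = -1*1240050175 = -1240050175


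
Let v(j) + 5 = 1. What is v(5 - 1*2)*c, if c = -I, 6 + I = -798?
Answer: -3216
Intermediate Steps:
v(j) = -4 (v(j) = -5 + 1 = -4)
I = -804 (I = -6 - 798 = -804)
c = 804 (c = -1*(-804) = 804)
v(5 - 1*2)*c = -4*804 = -3216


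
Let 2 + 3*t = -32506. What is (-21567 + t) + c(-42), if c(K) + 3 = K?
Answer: -32448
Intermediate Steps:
c(K) = -3 + K
t = -10836 (t = -⅔ + (⅓)*(-32506) = -⅔ - 32506/3 = -10836)
(-21567 + t) + c(-42) = (-21567 - 10836) + (-3 - 42) = -32403 - 45 = -32448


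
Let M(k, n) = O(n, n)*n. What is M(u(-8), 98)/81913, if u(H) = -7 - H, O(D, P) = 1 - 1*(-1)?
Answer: 196/81913 ≈ 0.0023928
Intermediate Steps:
O(D, P) = 2 (O(D, P) = 1 + 1 = 2)
M(k, n) = 2*n
M(u(-8), 98)/81913 = (2*98)/81913 = 196*(1/81913) = 196/81913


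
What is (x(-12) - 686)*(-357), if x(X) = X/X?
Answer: 244545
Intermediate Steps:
x(X) = 1
(x(-12) - 686)*(-357) = (1 - 686)*(-357) = -685*(-357) = 244545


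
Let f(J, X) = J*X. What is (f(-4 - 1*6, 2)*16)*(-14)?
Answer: 4480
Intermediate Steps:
(f(-4 - 1*6, 2)*16)*(-14) = (((-4 - 1*6)*2)*16)*(-14) = (((-4 - 6)*2)*16)*(-14) = (-10*2*16)*(-14) = -20*16*(-14) = -320*(-14) = 4480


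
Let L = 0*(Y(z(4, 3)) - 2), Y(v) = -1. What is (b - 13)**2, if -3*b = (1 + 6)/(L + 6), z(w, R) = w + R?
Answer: 58081/324 ≈ 179.26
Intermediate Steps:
z(w, R) = R + w
L = 0 (L = 0*(-1 - 2) = 0*(-3) = 0)
b = -7/18 (b = -(1 + 6)/(3*(0 + 6)) = -7/(3*6) = -1/3*7/6 = -7/18 ≈ -0.38889)
(b - 13)**2 = (-7/18 - 13)**2 = (-241/18)**2 = 58081/324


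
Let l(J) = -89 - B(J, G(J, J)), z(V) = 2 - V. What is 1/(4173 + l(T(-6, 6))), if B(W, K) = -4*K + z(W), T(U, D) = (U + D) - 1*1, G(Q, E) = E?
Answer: 1/4077 ≈ 0.00024528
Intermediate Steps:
T(U, D) = -1 + D + U (T(U, D) = (D + U) - 1 = -1 + D + U)
B(W, K) = 2 - W - 4*K (B(W, K) = -4*K + (2 - W) = 2 - W - 4*K)
l(J) = -91 + 5*J (l(J) = -89 - (2 - J - 4*J) = -89 - (2 - 5*J) = -89 + (-2 + 5*J) = -91 + 5*J)
1/(4173 + l(T(-6, 6))) = 1/(4173 + (-91 + 5*(-1 + 6 - 6))) = 1/(4173 + (-91 + 5*(-1))) = 1/(4173 + (-91 - 5)) = 1/(4173 - 96) = 1/4077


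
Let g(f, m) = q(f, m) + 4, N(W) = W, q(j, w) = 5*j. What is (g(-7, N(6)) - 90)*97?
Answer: -11737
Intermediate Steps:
g(f, m) = 4 + 5*f (g(f, m) = 5*f + 4 = 4 + 5*f)
(g(-7, N(6)) - 90)*97 = ((4 + 5*(-7)) - 90)*97 = ((4 - 35) - 90)*97 = (-31 - 90)*97 = -121*97 = -11737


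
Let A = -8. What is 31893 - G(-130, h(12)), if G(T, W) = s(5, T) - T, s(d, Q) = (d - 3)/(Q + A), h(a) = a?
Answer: 2191648/69 ≈ 31763.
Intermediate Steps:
s(d, Q) = (-3 + d)/(-8 + Q) (s(d, Q) = (d - 3)/(Q - 8) = (-3 + d)/(-8 + Q))
G(T, W) = -T + 2/(-8 + T) (G(T, W) = (-3 + 5)/(-8 + T) - T = 2/(-8 + T) - T = -T + 2/(-8 + T))
31893 - G(-130, h(12)) = 31893 - (2 - 1*(-130)*(-8 - 130))/(-8 - 130) = 31893 - (2 - 1*(-130)*(-138))/(-138) = 31893 - (-1)*(2 - 17940)/138 = 31893 - (-1)*(-17938)/138 = 31893 - 1*8969/69 = 31893 - 8969/69 = 2191648/69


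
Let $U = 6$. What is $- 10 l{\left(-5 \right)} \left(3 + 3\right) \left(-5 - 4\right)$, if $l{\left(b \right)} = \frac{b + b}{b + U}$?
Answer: $-5400$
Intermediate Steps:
$l{\left(b \right)} = \frac{2 b}{6 + b}$ ($l{\left(b \right)} = \frac{b + b}{b + 6} = \frac{2 b}{6 + b}$)
$- 10 l{\left(-5 \right)} \left(3 + 3\right) \left(-5 - 4\right) = - 10 \cdot 2 \left(-5\right) \frac{1}{6 - 5} \left(3 + 3\right) \left(-5 - 4\right) = - 10 \cdot 2 \left(-5\right) 1^{-1} \cdot 6 \left(-9\right) = - 10 \cdot 2 \left(-5\right) 1 \left(-54\right) = \left(-10\right) \left(-10\right) \left(-54\right) = 100 \left(-54\right) = -5400$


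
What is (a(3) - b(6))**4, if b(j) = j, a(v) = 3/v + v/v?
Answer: 256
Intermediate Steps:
a(v) = 1 + 3/v (a(v) = 3/v + 1 = 1 + 3/v)
(a(3) - b(6))**4 = ((3 + 3)/3 - 1*6)**4 = ((1/3)*6 - 6)**4 = (2 - 6)**4 = (-4)**4 = 256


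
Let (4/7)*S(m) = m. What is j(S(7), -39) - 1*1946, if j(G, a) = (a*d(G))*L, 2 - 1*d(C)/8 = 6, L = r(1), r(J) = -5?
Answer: -8186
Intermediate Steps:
L = -5
S(m) = 7*m/4
d(C) = -32 (d(C) = 16 - 8*6 = 16 - 48 = -32)
j(G, a) = 160*a (j(G, a) = (a*(-32))*(-5) = -32*a*(-5) = 160*a)
j(S(7), -39) - 1*1946 = 160*(-39) - 1*1946 = -6240 - 1946 = -8186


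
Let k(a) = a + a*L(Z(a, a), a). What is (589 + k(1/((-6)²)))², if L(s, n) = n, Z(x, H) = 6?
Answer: 582750551161/1679616 ≈ 3.4695e+5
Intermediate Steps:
k(a) = a + a² (k(a) = a + a*a = a + a²)
(589 + k(1/((-6)²)))² = (589 + (1 + 1/((-6)²))/((-6)²))² = (589 + (1 + 1/36)/36)² = (589 + (1/36)*(37/36))² = (589 + 37/1296)² = (763381/1296)² = 582750551161/1679616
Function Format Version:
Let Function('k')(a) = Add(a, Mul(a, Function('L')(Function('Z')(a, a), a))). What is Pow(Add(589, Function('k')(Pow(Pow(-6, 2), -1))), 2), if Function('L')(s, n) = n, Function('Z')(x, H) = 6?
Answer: Rational(582750551161, 1679616) ≈ 3.4695e+5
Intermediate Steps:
Function('k')(a) = Add(a, Pow(a, 2)) (Function('k')(a) = Add(a, Mul(a, a)) = Add(a, Pow(a, 2)))
Pow(Add(589, Function('k')(Pow(Pow(-6, 2), -1))), 2) = Pow(Add(589, Mul(Pow(Pow(-6, 2), -1), Add(1, Pow(Pow(-6, 2), -1)))), 2) = Pow(Add(589, Mul(Pow(36, -1), Add(1, Pow(36, -1)))), 2) = Pow(Add(589, Mul(Rational(1, 36), Add(1, Rational(1, 36)))), 2) = Pow(Add(589, Mul(Rational(1, 36), Rational(37, 36))), 2) = Pow(Add(589, Rational(37, 1296)), 2) = Pow(Rational(763381, 1296), 2) = Rational(582750551161, 1679616)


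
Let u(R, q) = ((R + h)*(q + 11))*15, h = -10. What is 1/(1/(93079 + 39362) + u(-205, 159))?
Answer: -132441/72610778249 ≈ -1.8240e-6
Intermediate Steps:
u(R, q) = 15*(-10 + R)*(11 + q) (u(R, q) = ((R - 10)*(q + 11))*15 = ((-10 + R)*(11 + q))*15 = 15*(-10 + R)*(11 + q))
1/(1/(93079 + 39362) + u(-205, 159)) = 1/(1/(93079 + 39362) + (-1650 - 150*159 + 165*(-205) + 15*(-205)*159)) = 1/(1/132441 + (-1650 - 23850 - 33825 - 488925)) = 1/(1/132441 - 548250) = 1/(-72610778249/132441) = -132441/72610778249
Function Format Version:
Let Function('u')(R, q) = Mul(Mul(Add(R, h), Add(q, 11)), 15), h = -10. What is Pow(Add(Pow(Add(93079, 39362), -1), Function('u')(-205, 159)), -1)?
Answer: Rational(-132441, 72610778249) ≈ -1.8240e-6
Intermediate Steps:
Function('u')(R, q) = Mul(15, Add(-10, R), Add(11, q)) (Function('u')(R, q) = Mul(Mul(Add(R, -10), Add(q, 11)), 15) = Mul(Mul(Add(-10, R), Add(11, q)), 15) = Mul(15, Add(-10, R), Add(11, q)))
Pow(Add(Pow(Add(93079, 39362), -1), Function('u')(-205, 159)), -1) = Pow(Add(Pow(Add(93079, 39362), -1), Add(-1650, Mul(-150, 159), Mul(165, -205), Mul(15, -205, 159))), -1) = Pow(Add(Pow(132441, -1), Add(-1650, -23850, -33825, -488925)), -1) = Pow(Add(Rational(1, 132441), -548250), -1) = Pow(Rational(-72610778249, 132441), -1) = Rational(-132441, 72610778249)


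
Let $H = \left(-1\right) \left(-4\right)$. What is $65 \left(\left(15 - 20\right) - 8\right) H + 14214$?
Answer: $10834$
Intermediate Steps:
$H = 4$
$65 \left(\left(15 - 20\right) - 8\right) H + 14214 = 65 \left(\left(15 - 20\right) - 8\right) 4 + 14214 = 65 \left(-5 - 8\right) 4 + 14214 = 65 \left(\left(-13\right) 4\right) + 14214 = 65 \left(-52\right) + 14214 = -3380 + 14214 = 10834$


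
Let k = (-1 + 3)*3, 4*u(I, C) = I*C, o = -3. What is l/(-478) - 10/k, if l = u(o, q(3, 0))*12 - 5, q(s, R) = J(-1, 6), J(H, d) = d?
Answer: -2213/1434 ≈ -1.5432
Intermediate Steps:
q(s, R) = 6
u(I, C) = C*I/4 (u(I, C) = (I*C)/4 = (C*I)/4 = C*I/4)
l = -59 (l = ((1/4)*6*(-3))*12 - 5 = -9/2*12 - 5 = -54 - 5 = -59)
k = 6 (k = 2*3 = 6)
l/(-478) - 10/k = -59/(-478) - 10/6 = -59*(-1/478) - 10*1/6 = 59/478 - 5/3 = -2213/1434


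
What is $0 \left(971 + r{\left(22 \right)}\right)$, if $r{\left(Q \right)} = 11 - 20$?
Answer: $0$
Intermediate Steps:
$r{\left(Q \right)} = -9$
$0 \left(971 + r{\left(22 \right)}\right) = 0 \left(971 - 9\right) = 0 \cdot 962 = 0$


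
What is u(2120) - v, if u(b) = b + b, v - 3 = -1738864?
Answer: 1743101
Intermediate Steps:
v = -1738861 (v = 3 - 1738864 = -1738861)
u(b) = 2*b
u(2120) - v = 2*2120 - 1*(-1738861) = 4240 + 1738861 = 1743101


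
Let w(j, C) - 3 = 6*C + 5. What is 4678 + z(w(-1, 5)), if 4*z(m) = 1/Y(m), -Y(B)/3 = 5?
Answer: 280679/60 ≈ 4678.0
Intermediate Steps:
Y(B) = -15 (Y(B) = -3*5 = -15)
w(j, C) = 8 + 6*C (w(j, C) = 3 + (6*C + 5) = 3 + (5 + 6*C) = 8 + 6*C)
z(m) = -1/60 (z(m) = (¼)/(-15) = (¼)*(-1/15) = -1/60)
4678 + z(w(-1, 5)) = 4678 - 1/60 = 280679/60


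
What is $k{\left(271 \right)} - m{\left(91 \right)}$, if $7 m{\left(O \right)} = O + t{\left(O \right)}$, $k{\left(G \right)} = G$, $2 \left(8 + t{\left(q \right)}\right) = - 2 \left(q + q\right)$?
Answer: $\frac{1996}{7} \approx 285.14$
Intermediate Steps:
$t{\left(q \right)} = -8 - 2 q$ ($t{\left(q \right)} = -8 + \frac{\left(-2\right) \left(q + q\right)}{2} = -8 + \frac{\left(-2\right) 2 q}{2} = -8 + \frac{\left(-4\right) q}{2} = -8 - 2 q$)
$m{\left(O \right)} = - \frac{8}{7} - \frac{O}{7}$ ($m{\left(O \right)} = \frac{O - \left(8 + 2 O\right)}{7} = \frac{-8 - O}{7} = - \frac{8}{7} - \frac{O}{7}$)
$k{\left(271 \right)} - m{\left(91 \right)} = 271 - \left(- \frac{8}{7} - 13\right) = 271 - - \frac{99}{7} = 271 + \frac{99}{7} = \frac{1996}{7}$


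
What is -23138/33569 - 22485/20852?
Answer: -1237272541/699980788 ≈ -1.7676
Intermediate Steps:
-23138/33569 - 22485/20852 = -1237272541/699980788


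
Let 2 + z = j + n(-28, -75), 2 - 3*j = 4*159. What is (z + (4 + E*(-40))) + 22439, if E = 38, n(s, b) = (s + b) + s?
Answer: 61736/3 ≈ 20579.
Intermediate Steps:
n(s, b) = b + 2*s (n(s, b) = (b + s) + s = b + 2*s)
j = -634/3 (j = ⅔ - 4*159/3 = ⅔ - ⅓*636 = ⅔ - 212 = -634/3 ≈ -211.33)
z = -1033/3 (z = -2 + (-634/3 + (-75 + 2*(-28))) = -2 + (-634/3 + (-75 - 56)) = -2 + (-634/3 - 131) = -2 - 1027/3 = -1033/3 ≈ -344.33)
(z + (4 + E*(-40))) + 22439 = (-1033/3 + (4 + 38*(-40))) + 22439 = (-1033/3 + (4 - 1520)) + 22439 = (-1033/3 - 1516) + 22439 = -5581/3 + 22439 = 61736/3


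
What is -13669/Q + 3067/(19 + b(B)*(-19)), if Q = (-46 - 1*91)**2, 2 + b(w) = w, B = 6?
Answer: -58343656/1069833 ≈ -54.535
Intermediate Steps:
b(w) = -2 + w
Q = 18769 (Q = (-46 - 91)**2 = (-137)**2 = 18769)
-13669/Q + 3067/(19 + b(B)*(-19)) = -13669/18769 + 3067/(19 + (-2 + 6)*(-19)) = -13669*1/18769 + 3067/(19 + 4*(-19)) = -13669/18769 + 3067/(19 - 76) = -13669/18769 + 3067/(-57) = -13669/18769 + 3067*(-1/57) = -13669/18769 - 3067/57 = -58343656/1069833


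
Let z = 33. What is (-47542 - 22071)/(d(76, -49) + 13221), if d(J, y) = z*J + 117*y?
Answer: -69613/9996 ≈ -6.9641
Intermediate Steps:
d(J, y) = 33*J + 117*y
(-47542 - 22071)/(d(76, -49) + 13221) = (-47542 - 22071)/((33*76 + 117*(-49)) + 13221) = -69613/((2508 - 5733) + 13221) = -69613/(-3225 + 13221) = -69613/9996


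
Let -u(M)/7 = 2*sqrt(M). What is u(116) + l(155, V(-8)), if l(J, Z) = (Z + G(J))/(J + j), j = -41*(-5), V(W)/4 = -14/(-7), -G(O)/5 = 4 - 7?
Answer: 23/360 - 28*sqrt(29) ≈ -150.72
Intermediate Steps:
G(O) = 15 (G(O) = -5*(4 - 7) = -5*(-3) = 15)
u(M) = -14*sqrt(M)
V(W) = 8 (V(W) = 4*(-14/(-7)) = 4*(-14*(-1/7)) = 4*2 = 8)
j = 205
l(J, Z) = (15 + Z)/(205 + J) (l(J, Z) = (Z + 15)/(J + 205) = (15 + Z)/(205 + J))
u(116) + l(155, V(-8)) = -28*sqrt(29) + (15 + 8)/(205 + 155) = -28*sqrt(29) + 23/360 = 23/360 - 28*sqrt(29)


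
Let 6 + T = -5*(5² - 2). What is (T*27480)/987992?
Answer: -415635/123499 ≈ -3.3655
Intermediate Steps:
T = -121 (T = -6 - 5*(5² - 2) = -6 - 5*(25 - 2) = -6 - 5*23 = -6 - 115 = -121)
(T*27480)/987992 = -121*27480/987992 = -3325080*1/987992 = -415635/123499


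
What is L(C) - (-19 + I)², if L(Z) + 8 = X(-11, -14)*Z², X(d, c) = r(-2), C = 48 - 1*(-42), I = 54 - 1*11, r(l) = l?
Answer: -16784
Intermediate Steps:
I = 43 (I = 54 - 11 = 43)
C = 90 (C = 48 + 42 = 90)
X(d, c) = -2
L(Z) = -8 - 2*Z²
L(C) - (-19 + I)² = (-8 - 2*90²) - (-19 + 43)² = (-8 - 2*8100) - 1*24² = (-8 - 16200) - 1*576 = -16208 - 576 = -16784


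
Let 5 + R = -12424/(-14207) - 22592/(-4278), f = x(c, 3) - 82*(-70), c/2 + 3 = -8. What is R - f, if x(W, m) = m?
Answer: -174487609996/30388773 ≈ -5741.8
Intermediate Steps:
c = -22 (c = -6 + 2*(-8) = -6 - 16 = -22)
f = 5743 (f = 3 - 82*(-70) = 3 + 5740 = 5743)
R = 35113343/30388773 (R = -5 + (-12424/(-14207) - 22592/(-4278)) = -5 + (-12424*(-1/14207) - 22592*(-1/4278)) = -5 + (12424/14207 + 11296/2139) = -5 + 187057208/30388773 = 35113343/30388773 ≈ 1.1555)
R - f = 35113343/30388773 - 1*5743 = 35113343/30388773 - 5743 = -174487609996/30388773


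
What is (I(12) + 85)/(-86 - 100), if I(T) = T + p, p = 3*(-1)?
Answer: -47/93 ≈ -0.50538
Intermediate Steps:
p = -3
I(T) = -3 + T (I(T) = T - 3 = -3 + T)
(I(12) + 85)/(-86 - 100) = ((-3 + 12) + 85)/(-86 - 100) = (9 + 85)/(-186) = -1/186*94 = -47/93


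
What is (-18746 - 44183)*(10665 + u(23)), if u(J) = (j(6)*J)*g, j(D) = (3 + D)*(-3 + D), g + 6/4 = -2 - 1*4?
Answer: -756091935/2 ≈ -3.7805e+8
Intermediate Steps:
g = -15/2 (g = -3/2 + (-2 - 1*4) = -3/2 + (-2 - 4) = -3/2 - 6 = -15/2 ≈ -7.5000)
j(D) = (-3 + D)*(3 + D)
u(J) = -405*J/2 (u(J) = ((-9 + 6²)*J)*(-15/2) = ((-9 + 36)*J)*(-15/2) = (27*J)*(-15/2) = -405*J/2)
(-18746 - 44183)*(10665 + u(23)) = (-18746 - 44183)*(10665 - 405/2*23) = -62929*(10665 - 9315/2) = -62929*12015/2 = -756091935/2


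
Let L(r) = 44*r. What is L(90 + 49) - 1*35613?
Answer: -29497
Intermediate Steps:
L(90 + 49) - 1*35613 = 44*(90 + 49) - 1*35613 = 44*139 - 35613 = 6116 - 35613 = -29497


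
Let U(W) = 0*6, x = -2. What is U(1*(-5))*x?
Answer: 0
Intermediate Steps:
U(W) = 0
U(1*(-5))*x = 0*(-2) = 0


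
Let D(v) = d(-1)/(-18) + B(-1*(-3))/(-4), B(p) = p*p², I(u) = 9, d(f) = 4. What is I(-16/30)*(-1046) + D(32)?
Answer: -339155/36 ≈ -9421.0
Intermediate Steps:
B(p) = p³
D(v) = -251/36 (D(v) = 4/(-18) + (-1*(-3))³/(-4) = 4*(-1/18) + 3³*(-¼) = -2/9 + 27*(-¼) = -2/9 - 27/4 = -251/36)
I(-16/30)*(-1046) + D(32) = 9*(-1046) - 251/36 = -9414 - 251/36 = -339155/36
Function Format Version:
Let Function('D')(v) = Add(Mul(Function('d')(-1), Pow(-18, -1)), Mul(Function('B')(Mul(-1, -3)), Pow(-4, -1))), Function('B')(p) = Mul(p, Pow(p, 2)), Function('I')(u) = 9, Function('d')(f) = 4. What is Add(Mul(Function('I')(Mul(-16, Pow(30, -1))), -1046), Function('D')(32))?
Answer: Rational(-339155, 36) ≈ -9421.0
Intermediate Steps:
Function('B')(p) = Pow(p, 3)
Function('D')(v) = Rational(-251, 36) (Function('D')(v) = Add(Mul(4, Pow(-18, -1)), Mul(Pow(Mul(-1, -3), 3), Pow(-4, -1))) = Add(Mul(4, Rational(-1, 18)), Mul(Pow(3, 3), Rational(-1, 4))) = Add(Rational(-2, 9), Mul(27, Rational(-1, 4))) = Add(Rational(-2, 9), Rational(-27, 4)) = Rational(-251, 36))
Add(Mul(Function('I')(Mul(-16, Pow(30, -1))), -1046), Function('D')(32)) = Add(Mul(9, -1046), Rational(-251, 36)) = Add(-9414, Rational(-251, 36)) = Rational(-339155, 36)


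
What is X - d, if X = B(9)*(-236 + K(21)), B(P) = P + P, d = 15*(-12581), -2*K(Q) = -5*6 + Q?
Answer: 184548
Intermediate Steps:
K(Q) = 15 - Q/2 (K(Q) = -(-5*6 + Q)/2 = -(-30 + Q)/2 = 15 - Q/2)
d = -188715
B(P) = 2*P
X = -4167 (X = (2*9)*(-236 + (15 - ½*21)) = 18*(-236 + (15 - 21/2)) = 18*(-236 + 9/2) = 18*(-463/2) = -4167)
X - d = -4167 - 1*(-188715) = -4167 + 188715 = 184548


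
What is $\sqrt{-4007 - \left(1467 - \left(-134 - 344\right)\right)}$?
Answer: $8 i \sqrt{93} \approx 77.149 i$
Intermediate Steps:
$\sqrt{-4007 - \left(1467 - \left(-134 - 344\right)\right)} = \sqrt{-4007 - \left(1467 + 478\right)} = \sqrt{-4007 - 1945} = \sqrt{-5952} = 8 i \sqrt{93}$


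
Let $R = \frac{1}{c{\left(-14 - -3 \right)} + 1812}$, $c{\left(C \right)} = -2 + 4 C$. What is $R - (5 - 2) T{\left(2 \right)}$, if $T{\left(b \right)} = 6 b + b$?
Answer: $- \frac{21}{883} \approx -0.023783$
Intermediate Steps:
$R = \frac{1}{1766}$ ($R = \frac{1}{\left(-2 + 4 \left(-14 - -3\right)\right) + 1812} = \frac{1}{\left(-2 + 4 \left(-14 + 3\right)\right) + 1812} = \frac{1}{\left(-2 + 4 \left(-11\right)\right) + 1812} = \frac{1}{\left(-2 - 44\right) + 1812} = \frac{1}{-46 + 1812} = \frac{1}{1766} \approx 0.00056625$)
$T{\left(b \right)} = 7 b$
$R - (5 - 2) T{\left(2 \right)} = \frac{- (5 - 2) 7 \cdot 2}{1766} = \frac{\left(-1\right) 3 \cdot 14}{1766} = \frac{\left(-3\right) 14}{1766} = \frac{1}{1766} \left(-42\right) = - \frac{21}{883}$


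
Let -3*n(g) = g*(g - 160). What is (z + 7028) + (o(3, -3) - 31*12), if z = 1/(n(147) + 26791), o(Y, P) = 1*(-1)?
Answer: 182533341/27428 ≈ 6655.0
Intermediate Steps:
o(Y, P) = -1
n(g) = -g*(-160 + g)/3 (n(g) = -g*(g - 160)/3 = -g*(-160 + g)/3)
z = 1/27428 (z = 1/((1/3)*147*(160 - 1*147) + 26791) = 1/((1/3)*147*(160 - 147) + 26791) = 1/((1/3)*147*13 + 26791) = 1/(637 + 26791) = 1/27428 ≈ 3.6459e-5)
(z + 7028) + (o(3, -3) - 31*12) = (1/27428 + 7028) + (-1 - 31*12) = 192763985/27428 + (-1 - 372) = 192763985/27428 - 373 = 182533341/27428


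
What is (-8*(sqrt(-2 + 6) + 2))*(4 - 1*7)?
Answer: 96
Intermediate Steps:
(-8*(sqrt(-2 + 6) + 2))*(4 - 1*7) = (-8*(sqrt(4) + 2))*(4 - 7) = -8*(2 + 2)*(-3) = -8*4*(-3) = -32*(-3) = 96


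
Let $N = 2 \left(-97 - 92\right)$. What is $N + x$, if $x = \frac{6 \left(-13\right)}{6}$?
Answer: $-391$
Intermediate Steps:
$N = -378$ ($N = 2 \left(-97 - 92\right) = 2 \left(-189\right) = -378$)
$x = -13$ ($x = \left(-78\right) \frac{1}{6} = -13$)
$N + x = -378 - 13 = -391$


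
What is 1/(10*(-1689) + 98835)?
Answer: 1/81945 ≈ 1.2203e-5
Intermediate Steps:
1/(10*(-1689) + 98835) = 1/(-16890 + 98835) = 1/81945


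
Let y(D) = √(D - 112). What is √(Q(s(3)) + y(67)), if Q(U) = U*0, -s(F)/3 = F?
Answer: √3*5^(¼)*√I ≈ 1.8314 + 1.8314*I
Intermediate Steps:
s(F) = -3*F
Q(U) = 0
y(D) = √(-112 + D)
√(Q(s(3)) + y(67)) = √(0 + √(-112 + 67)) = √(0 + √(-45)) = √(0 + 3*I*√5) = √(3*I*√5) = √3*5^(¼)*√I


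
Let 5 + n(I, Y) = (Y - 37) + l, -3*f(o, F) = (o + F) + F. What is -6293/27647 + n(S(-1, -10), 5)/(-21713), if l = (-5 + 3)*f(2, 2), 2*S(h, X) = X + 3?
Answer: -135727558/600299311 ≈ -0.22610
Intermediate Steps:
S(h, X) = 3/2 + X/2 (S(h, X) = (X + 3)/2 = (3 + X)/2 = 3/2 + X/2)
f(o, F) = -2*F/3 - o/3 (f(o, F) = -((o + F) + F)/3 = -((F + o) + F)/3 = -(o + 2*F)/3 = -2*F/3 - o/3)
l = 4 (l = (-5 + 3)*(-⅔*2 - ⅓*2) = -2*(-4/3 - ⅔) = -2*(-2) = 4)
n(I, Y) = -38 + Y (n(I, Y) = -5 + ((Y - 37) + 4) = -5 + ((-37 + Y) + 4) = -5 + (-33 + Y) = -38 + Y)
-6293/27647 + n(S(-1, -10), 5)/(-21713) = -6293/27647 + (-38 + 5)/(-21713) = -6293*1/27647 - 33*(-1/21713) = -6293/27647 + 33/21713 = -135727558/600299311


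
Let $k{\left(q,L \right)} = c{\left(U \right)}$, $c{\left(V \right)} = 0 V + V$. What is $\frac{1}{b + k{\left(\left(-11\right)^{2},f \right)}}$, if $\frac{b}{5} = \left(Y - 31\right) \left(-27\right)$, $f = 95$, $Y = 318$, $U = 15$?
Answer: $- \frac{1}{38730} \approx -2.582 \cdot 10^{-5}$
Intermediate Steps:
$c{\left(V \right)} = V$ ($c{\left(V \right)} = 0 + V = V$)
$k{\left(q,L \right)} = 15$
$b = -38745$ ($b = 5 \left(318 - 31\right) \left(-27\right) = 5 \cdot 287 \left(-27\right) = 5 \left(-7749\right) = -38745$)
$\frac{1}{b + k{\left(\left(-11\right)^{2},f \right)}} = \frac{1}{-38745 + 15} = \frac{1}{-38730} = - \frac{1}{38730}$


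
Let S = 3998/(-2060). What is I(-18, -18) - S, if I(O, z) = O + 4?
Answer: -12421/1030 ≈ -12.059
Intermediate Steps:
I(O, z) = 4 + O
S = -1999/1030 (S = 3998*(-1/2060) = -1999/1030 ≈ -1.9408)
I(-18, -18) - S = (4 - 18) - 1*(-1999/1030) = -14 + 1999/1030 = -12421/1030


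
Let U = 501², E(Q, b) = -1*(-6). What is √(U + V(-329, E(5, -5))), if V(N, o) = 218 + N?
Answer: √250890 ≈ 500.89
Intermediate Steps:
E(Q, b) = 6
U = 251001
√(U + V(-329, E(5, -5))) = √(251001 + (218 - 329)) = √(251001 - 111) = √250890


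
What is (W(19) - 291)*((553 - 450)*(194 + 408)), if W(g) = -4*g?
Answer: -22756202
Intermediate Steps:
(W(19) - 291)*((553 - 450)*(194 + 408)) = (-4*19 - 291)*((553 - 450)*(194 + 408)) = (-76 - 291)*(103*602) = -367*62006 = -22756202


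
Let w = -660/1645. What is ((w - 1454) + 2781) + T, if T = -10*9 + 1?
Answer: 407170/329 ≈ 1237.6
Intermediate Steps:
w = -132/329 (w = -660*1/1645 = -132/329 ≈ -0.40122)
T = -89 (T = -90 + 1 = -89)
((w - 1454) + 2781) + T = ((-132/329 - 1454) + 2781) - 89 = (-478498/329 + 2781) - 89 = 436451/329 - 89 = 407170/329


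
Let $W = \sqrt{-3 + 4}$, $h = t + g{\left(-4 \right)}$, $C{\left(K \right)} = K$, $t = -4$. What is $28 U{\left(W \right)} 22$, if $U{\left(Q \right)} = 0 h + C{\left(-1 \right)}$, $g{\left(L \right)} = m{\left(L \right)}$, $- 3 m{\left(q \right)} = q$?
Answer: $-616$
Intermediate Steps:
$m{\left(q \right)} = - \frac{q}{3}$
$g{\left(L \right)} = - \frac{L}{3}$
$h = - \frac{8}{3}$ ($h = -4 - - \frac{4}{3} = -4 + \frac{4}{3} = - \frac{8}{3} \approx -2.6667$)
$W = 1$ ($W = \sqrt{1} = 1$)
$U{\left(Q \right)} = -1$ ($U{\left(Q \right)} = 0 \left(- \frac{8}{3}\right) - 1 = 0 - 1 = -1$)
$28 U{\left(W \right)} 22 = 28 \left(-1\right) 22 = \left(-28\right) 22 = -616$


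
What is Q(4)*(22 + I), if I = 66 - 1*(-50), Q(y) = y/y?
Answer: 138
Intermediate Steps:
Q(y) = 1
I = 116 (I = 66 + 50 = 116)
Q(4)*(22 + I) = 1*(22 + 116) = 1*138 = 138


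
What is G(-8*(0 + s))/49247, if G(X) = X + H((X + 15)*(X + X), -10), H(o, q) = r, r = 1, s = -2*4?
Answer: 65/49247 ≈ 0.0013199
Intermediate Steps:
s = -8
H(o, q) = 1
G(X) = 1 + X (G(X) = X + 1 = 1 + X)
G(-8*(0 + s))/49247 = (1 - 8*(0 - 8))/49247 = (1 - 8*(-8))*(1/49247) = (1 + 64)*(1/49247) = 65*(1/49247) = 65/49247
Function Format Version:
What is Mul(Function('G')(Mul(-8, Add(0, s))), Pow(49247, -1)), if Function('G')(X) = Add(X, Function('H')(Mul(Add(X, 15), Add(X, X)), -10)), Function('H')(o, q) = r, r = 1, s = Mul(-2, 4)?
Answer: Rational(65, 49247) ≈ 0.0013199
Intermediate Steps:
s = -8
Function('H')(o, q) = 1
Function('G')(X) = Add(1, X) (Function('G')(X) = Add(X, 1) = Add(1, X))
Mul(Function('G')(Mul(-8, Add(0, s))), Pow(49247, -1)) = Mul(Add(1, Mul(-8, Add(0, -8))), Pow(49247, -1)) = Mul(Add(1, Mul(-8, -8)), Rational(1, 49247)) = Mul(Add(1, 64), Rational(1, 49247)) = Mul(65, Rational(1, 49247)) = Rational(65, 49247)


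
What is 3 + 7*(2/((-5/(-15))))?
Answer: 45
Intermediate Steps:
3 + 7*(2/((-5/(-15)))) = 3 + 7*(2/((-5*(-1/15)))) = 3 + 7*(2/(⅓)) = 3 + 7*(2*3) = 3 + 7*6 = 3 + 42 = 45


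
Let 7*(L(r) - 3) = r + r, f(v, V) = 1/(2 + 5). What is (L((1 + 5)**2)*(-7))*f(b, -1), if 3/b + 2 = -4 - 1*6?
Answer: -93/7 ≈ -13.286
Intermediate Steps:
b = -1/4 (b = 3/(-2 + (-4 - 1*6)) = 3/(-2 + (-4 - 6)) = 3/(-2 - 10) = 3/(-12) = 3*(-1/12) = -1/4 ≈ -0.25000)
f(v, V) = 1/7
L(r) = 3 + 2*r/7 (L(r) = 3 + (r + r)/7 = 3 + (2*r)/7 = 3 + 2*r/7)
(L((1 + 5)**2)*(-7))*f(b, -1) = ((3 + 2*(1 + 5)**2/7)*(-7))*(1/7) = ((3 + (2/7)*6**2)*(-7))*(1/7) = ((3 + (2/7)*36)*(-7))*(1/7) = ((3 + 72/7)*(-7))*(1/7) = ((93/7)*(-7))*(1/7) = -93*1/7 = -93/7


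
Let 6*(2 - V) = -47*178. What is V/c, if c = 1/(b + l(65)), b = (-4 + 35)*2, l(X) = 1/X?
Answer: 16885859/195 ≈ 86594.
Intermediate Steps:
b = 62 (b = 31*2 = 62)
V = 4189/3 (V = 2 - (-47)*178/6 = 2 - ⅙*(-8366) = 2 + 4183/3 = 4189/3 ≈ 1396.3)
c = 65/4031 (c = 1/(62 + 1/65) = 1/(4031/65) = 65/4031 ≈ 0.016125)
V/c = 4189/(3*(65/4031)) = (4189/3)*(4031/65) = 16885859/195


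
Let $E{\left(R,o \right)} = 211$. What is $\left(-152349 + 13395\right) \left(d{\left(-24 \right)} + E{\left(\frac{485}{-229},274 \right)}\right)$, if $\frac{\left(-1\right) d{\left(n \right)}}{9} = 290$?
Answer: $333350646$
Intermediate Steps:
$d{\left(n \right)} = -2610$ ($d{\left(n \right)} = \left(-9\right) 290 = -2610$)
$\left(-152349 + 13395\right) \left(d{\left(-24 \right)} + E{\left(\frac{485}{-229},274 \right)}\right) = \left(-152349 + 13395\right) \left(-2610 + 211\right) = \left(-138954\right) \left(-2399\right) = 333350646$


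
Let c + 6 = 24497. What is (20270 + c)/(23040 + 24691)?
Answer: 44761/47731 ≈ 0.93778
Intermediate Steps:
c = 24491 (c = -6 + 24497 = 24491)
(20270 + c)/(23040 + 24691) = (20270 + 24491)/(23040 + 24691) = 44761/47731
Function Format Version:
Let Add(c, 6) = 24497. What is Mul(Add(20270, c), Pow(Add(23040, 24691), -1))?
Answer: Rational(44761, 47731) ≈ 0.93778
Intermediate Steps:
c = 24491 (c = Add(-6, 24497) = 24491)
Mul(Add(20270, c), Pow(Add(23040, 24691), -1)) = Mul(Add(20270, 24491), Pow(Add(23040, 24691), -1)) = Mul(44761, Pow(47731, -1)) = Mul(44761, Rational(1, 47731)) = Rational(44761, 47731)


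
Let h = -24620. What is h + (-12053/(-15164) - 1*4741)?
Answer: -26189303/892 ≈ -29360.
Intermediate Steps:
h + (-12053/(-15164) - 1*4741) = -24620 + (-12053/(-15164) - 1*4741) = -24620 + (-12053*(-1/15164) - 4741) = -24620 + (709/892 - 4741) = -24620 - 4228263/892 = -26189303/892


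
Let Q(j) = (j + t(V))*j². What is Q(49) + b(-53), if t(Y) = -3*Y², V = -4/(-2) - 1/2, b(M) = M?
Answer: 405557/4 ≈ 1.0139e+5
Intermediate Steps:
V = 3/2 (V = -4*(-½) - 1*½ = 2 - ½ = 3/2 ≈ 1.5000)
Q(j) = j²*(-27/4 + j) (Q(j) = (j - 3*(3/2)²)*j² = (j - 3*9/4)*j² = (j - 27/4)*j² = (-27/4 + j)*j² = j²*(-27/4 + j))
Q(49) + b(-53) = 49²*(-27/4 + 49) - 53 = 2401*(169/4) - 53 = 405769/4 - 53 = 405557/4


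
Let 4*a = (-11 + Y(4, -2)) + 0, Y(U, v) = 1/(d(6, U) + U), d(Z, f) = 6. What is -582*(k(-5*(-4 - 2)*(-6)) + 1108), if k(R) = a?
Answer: -12865401/20 ≈ -6.4327e+5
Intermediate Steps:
Y(U, v) = 1/(6 + U)
a = -109/40 (a = ((-11 + 1/(6 + 4)) + 0)/4 = ((-11 + 1/10) + 0)/4 = ((-11 + ⅒) + 0)/4 = (-109/10 + 0)/4 = (¼)*(-109/10) = -109/40 ≈ -2.7250)
k(R) = -109/40
-582*(k(-5*(-4 - 2)*(-6)) + 1108) = -582*(-109/40 + 1108) = -582*44211/40 = -12865401/20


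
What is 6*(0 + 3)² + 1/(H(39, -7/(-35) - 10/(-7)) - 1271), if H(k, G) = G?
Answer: 2399077/44428 ≈ 53.999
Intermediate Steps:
6*(0 + 3)² + 1/(H(39, -7/(-35) - 10/(-7)) - 1271) = 6*(0 + 3)² + 1/((-7/(-35) - 10/(-7)) - 1271) = 6*3² + 1/((-7*(-1/35) - 10*(-⅐)) - 1271) = 6*9 + 1/((⅕ + 10/7) - 1271) = 54 + 1/(57/35 - 1271) = 54 + 1/(-44428/35) = 54 - 35/44428 = 2399077/44428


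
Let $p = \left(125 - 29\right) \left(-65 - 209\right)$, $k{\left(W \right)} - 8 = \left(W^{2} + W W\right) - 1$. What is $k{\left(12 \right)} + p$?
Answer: $-26009$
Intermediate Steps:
$k{\left(W \right)} = 7 + 2 W^{2}$ ($k{\left(W \right)} = 8 - \left(1 - W^{2} - W W\right) = 8 + \left(\left(W^{2} + W^{2}\right) - 1\right) = 8 + \left(2 W^{2} - 1\right) = 8 + \left(-1 + 2 W^{2}\right) = 7 + 2 W^{2}$)
$p = -26304$ ($p = 96 \left(-274\right) = -26304$)
$k{\left(12 \right)} + p = \left(7 + 2 \cdot 12^{2}\right) - 26304 = \left(7 + 2 \cdot 144\right) - 26304 = \left(7 + 288\right) - 26304 = 295 - 26304 = -26009$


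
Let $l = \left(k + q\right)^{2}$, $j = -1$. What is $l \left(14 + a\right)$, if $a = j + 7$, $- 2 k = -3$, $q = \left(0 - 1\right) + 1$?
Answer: $45$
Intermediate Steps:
$q = 0$ ($q = -1 + 1 = 0$)
$k = \frac{3}{2}$ ($k = \left(- \frac{1}{2}\right) \left(-3\right) = \frac{3}{2} \approx 1.5$)
$a = 6$ ($a = -1 + 7 = 6$)
$l = \frac{9}{4}$ ($l = \left(\frac{3}{2} + 0\right)^{2} = \left(\frac{3}{2}\right)^{2} = \frac{9}{4} \approx 2.25$)
$l \left(14 + a\right) = \frac{9 \left(14 + 6\right)}{4} = \frac{9}{4} \cdot 20 = 45$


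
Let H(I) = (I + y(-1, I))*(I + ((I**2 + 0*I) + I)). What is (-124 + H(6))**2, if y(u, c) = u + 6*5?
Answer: 2421136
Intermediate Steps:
y(u, c) = 30 + u (y(u, c) = u + 30 = 30 + u)
H(I) = (29 + I)*(I**2 + 2*I) (H(I) = (I + (30 - 1))*(I + ((I**2 + 0*I) + I)) = (I + 29)*(I + ((I**2 + 0) + I)) = (29 + I)*(I + (I**2 + I)) = (29 + I)*(I + (I + I**2)) = (29 + I)*(I**2 + 2*I))
(-124 + H(6))**2 = (-124 + 6*(58 + 6**2 + 31*6))**2 = (-124 + 6*(58 + 36 + 186))**2 = (-124 + 6*280)**2 = (-124 + 1680)**2 = 1556**2 = 2421136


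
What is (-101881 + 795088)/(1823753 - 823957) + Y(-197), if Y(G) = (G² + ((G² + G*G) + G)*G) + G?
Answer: -15210220788493/999796 ≈ -1.5213e+7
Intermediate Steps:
Y(G) = G + G² + G*(G + 2*G²) (Y(G) = (G² + ((G² + G²) + G)*G) + G = (G² + (2*G² + G)*G) + G = (G² + (G + 2*G²)*G) + G = (G² + G*(G + 2*G²)) + G = G + G² + G*(G + 2*G²))
(-101881 + 795088)/(1823753 - 823957) + Y(-197) = (-101881 + 795088)/(1823753 - 823957) - 197*(1 + 2*(-197) + 2*(-197)²) = 693207/999796 - 197*(1 - 394 + 2*38809) = 693207*(1/999796) - 197*(1 - 394 + 77618) = 693207/999796 - 197*77225 = 693207/999796 - 15213325 = -15210220788493/999796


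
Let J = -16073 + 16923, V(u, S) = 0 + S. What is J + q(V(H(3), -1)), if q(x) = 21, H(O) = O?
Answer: 871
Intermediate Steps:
V(u, S) = S
J = 850
J + q(V(H(3), -1)) = 850 + 21 = 871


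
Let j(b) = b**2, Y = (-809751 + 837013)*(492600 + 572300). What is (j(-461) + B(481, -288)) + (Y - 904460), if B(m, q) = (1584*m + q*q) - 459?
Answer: 29031456250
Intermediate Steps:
Y = 29031303800 (Y = 27262*1064900 = 29031303800)
B(m, q) = -459 + q**2 + 1584*m (B(m, q) = (1584*m + q**2) - 459 = (q**2 + 1584*m) - 459 = -459 + q**2 + 1584*m)
(j(-461) + B(481, -288)) + (Y - 904460) = ((-461)**2 + (-459 + (-288)**2 + 1584*481)) + (29031303800 - 904460) = (212521 + (-459 + 82944 + 761904)) + 29030399340 = (212521 + 844389) + 29030399340 = 1056910 + 29030399340 = 29031456250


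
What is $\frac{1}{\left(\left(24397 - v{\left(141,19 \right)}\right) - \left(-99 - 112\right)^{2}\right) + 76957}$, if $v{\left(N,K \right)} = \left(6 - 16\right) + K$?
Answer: $\frac{1}{56824} \approx 1.7598 \cdot 10^{-5}$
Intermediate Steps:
$v{\left(N,K \right)} = -10 + K$
$\frac{1}{\left(\left(24397 - v{\left(141,19 \right)}\right) - \left(-99 - 112\right)^{2}\right) + 76957} = \frac{1}{\left(\left(24397 - \left(-10 + 19\right)\right) - \left(-99 - 112\right)^{2}\right) + 76957} = \frac{1}{\left(\left(24397 - 9\right) - \left(-211\right)^{2}\right) + 76957} = \frac{1}{\left(\left(24397 - 9\right) - 44521\right) + 76957} = \frac{1}{\left(24388 - 44521\right) + 76957} = \frac{1}{-20133 + 76957} = \frac{1}{56824}$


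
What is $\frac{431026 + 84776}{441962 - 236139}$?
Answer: $\frac{515802}{205823} \approx 2.506$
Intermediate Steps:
$\frac{431026 + 84776}{441962 - 236139} = \frac{515802}{205823}$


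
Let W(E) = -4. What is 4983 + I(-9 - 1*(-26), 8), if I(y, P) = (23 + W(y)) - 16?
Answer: 4986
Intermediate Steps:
I(y, P) = 3 (I(y, P) = (23 - 4) - 16 = 19 - 16 = 3)
4983 + I(-9 - 1*(-26), 8) = 4983 + 3 = 4986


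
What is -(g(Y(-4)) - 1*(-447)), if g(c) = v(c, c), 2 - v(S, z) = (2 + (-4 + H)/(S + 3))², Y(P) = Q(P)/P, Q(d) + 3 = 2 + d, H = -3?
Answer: -129725/289 ≈ -448.88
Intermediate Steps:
Q(d) = -1 + d (Q(d) = -3 + (2 + d) = -1 + d)
Y(P) = (-1 + P)/P
v(S, z) = 2 - (2 - 7/(3 + S))² (v(S, z) = 2 - (2 + (-4 - 3)/(S + 3))² = 2 - (2 - 7/(3 + S))²)
g(c) = 2 - (-1 + 2*c)²/(3 + c)²
-(g(Y(-4)) - 1*(-447)) = -((2 - (-1 + 2*((-1 - 4)/(-4)))²/(3 + (-1 - 4)/(-4))²) - 1*(-447)) = -((2 - (-1 + 2*(-¼*(-5)))²/(3 - ¼*(-5))²) + 447) = -((2 - (-1 + 2*(5/4))²/(3 + 5/4)²) + 447) = -((2 - (-1 + 5/2)²/(17/4)²) + 447) = -((2 - 1*(3/2)²*16/289) + 447) = -((2 - 1*9/4*16/289) + 447) = -((2 - 36/289) + 447) = -(542/289 + 447) = -1*129725/289 = -129725/289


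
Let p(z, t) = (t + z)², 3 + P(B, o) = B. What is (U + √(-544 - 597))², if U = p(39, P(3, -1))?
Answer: (1521 + I*√1141)² ≈ 2.3123e+6 + 1.0275e+5*I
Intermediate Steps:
P(B, o) = -3 + B
U = 1521 (U = ((-3 + 3) + 39)² = (0 + 39)² = 39² = 1521)
(U + √(-544 - 597))² = (1521 + √(-544 - 597))² = (1521 + √(-1141))² = (1521 + I*√1141)²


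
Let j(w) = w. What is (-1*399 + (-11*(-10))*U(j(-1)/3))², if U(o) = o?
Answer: 1708249/9 ≈ 1.8981e+5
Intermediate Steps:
(-1*399 + (-11*(-10))*U(j(-1)/3))² = (-1*399 + (-11*(-10))*(-1/3))² = (-399 + 110*(-1*⅓))² = (-399 + 110*(-⅓))² = (-399 - 110/3)² = (-1307/3)² = 1708249/9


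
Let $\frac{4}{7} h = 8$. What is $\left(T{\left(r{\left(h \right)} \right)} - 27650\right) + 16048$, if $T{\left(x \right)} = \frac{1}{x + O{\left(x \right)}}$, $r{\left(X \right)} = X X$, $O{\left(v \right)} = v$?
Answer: $- \frac{4547983}{392} \approx -11602.0$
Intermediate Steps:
$h = 14$ ($h = \frac{7}{4} \cdot 8 = 14$)
$r{\left(X \right)} = X^{2}$
$T{\left(x \right)} = \frac{1}{2 x}$ ($T{\left(x \right)} = \frac{1}{x + x} = \frac{1}{2 x}$)
$\left(T{\left(r{\left(h \right)} \right)} - 27650\right) + 16048 = \left(\frac{1}{2 \cdot 14^{2}} - 27650\right) + 16048 = \left(\frac{1}{2 \cdot 196} - 27650\right) + 16048 = \left(\frac{1}{2} \cdot \frac{1}{196} - 27650\right) + 16048 = \left(\frac{1}{392} - 27650\right) + 16048 = - \frac{10838799}{392} + 16048 = - \frac{4547983}{392}$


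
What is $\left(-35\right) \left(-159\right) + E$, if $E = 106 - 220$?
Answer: $5451$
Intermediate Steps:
$E = -114$ ($E = 106 - 220 = -114$)
$\left(-35\right) \left(-159\right) + E = \left(-35\right) \left(-159\right) - 114 = 5565 - 114 = 5451$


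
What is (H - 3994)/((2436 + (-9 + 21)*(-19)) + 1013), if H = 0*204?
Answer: -3994/3221 ≈ -1.2400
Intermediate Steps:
H = 0
(H - 3994)/((2436 + (-9 + 21)*(-19)) + 1013) = (0 - 3994)/((2436 + (-9 + 21)*(-19)) + 1013) = -3994/((2436 + 12*(-19)) + 1013) = -3994/((2436 - 228) + 1013) = -3994/(2208 + 1013) = -3994/3221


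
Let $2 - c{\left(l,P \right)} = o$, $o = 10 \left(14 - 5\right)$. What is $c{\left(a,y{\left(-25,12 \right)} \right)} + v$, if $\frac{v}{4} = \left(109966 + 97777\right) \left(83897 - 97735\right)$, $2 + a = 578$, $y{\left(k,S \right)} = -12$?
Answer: $-11498990624$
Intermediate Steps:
$a = 576$ ($a = -2 + 578 = 576$)
$o = 90$ ($o = 10 \cdot 9 = 90$)
$c{\left(l,P \right)} = -88$ ($c{\left(l,P \right)} = 2 - 90 = -88$)
$v = -11498990536$ ($v = 4 \left(109966 + 97777\right) \left(83897 - 97735\right) = 4 \cdot 207743 \left(-13838\right) = 4 \left(-2874747634\right) = -11498990536$)
$c{\left(a,y{\left(-25,12 \right)} \right)} + v = -88 - 11498990536 = -11498990624$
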